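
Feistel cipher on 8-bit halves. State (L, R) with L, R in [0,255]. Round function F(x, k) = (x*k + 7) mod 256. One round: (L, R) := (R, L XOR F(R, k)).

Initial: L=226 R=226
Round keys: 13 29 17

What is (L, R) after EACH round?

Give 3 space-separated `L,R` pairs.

Answer: 226,99 99,220 220,192

Derivation:
Round 1 (k=13): L=226 R=99
Round 2 (k=29): L=99 R=220
Round 3 (k=17): L=220 R=192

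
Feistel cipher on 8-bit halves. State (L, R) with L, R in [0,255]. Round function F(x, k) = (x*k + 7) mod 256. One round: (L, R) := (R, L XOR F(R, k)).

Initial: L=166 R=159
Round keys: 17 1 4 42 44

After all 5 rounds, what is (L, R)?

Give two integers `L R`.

Answer: 101 244

Derivation:
Round 1 (k=17): L=159 R=48
Round 2 (k=1): L=48 R=168
Round 3 (k=4): L=168 R=151
Round 4 (k=42): L=151 R=101
Round 5 (k=44): L=101 R=244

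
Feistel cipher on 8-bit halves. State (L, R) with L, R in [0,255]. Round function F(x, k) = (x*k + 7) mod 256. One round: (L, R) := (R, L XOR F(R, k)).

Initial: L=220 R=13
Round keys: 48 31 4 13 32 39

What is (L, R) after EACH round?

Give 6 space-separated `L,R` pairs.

Answer: 13,171 171,177 177,96 96,86 86,167 167,46

Derivation:
Round 1 (k=48): L=13 R=171
Round 2 (k=31): L=171 R=177
Round 3 (k=4): L=177 R=96
Round 4 (k=13): L=96 R=86
Round 5 (k=32): L=86 R=167
Round 6 (k=39): L=167 R=46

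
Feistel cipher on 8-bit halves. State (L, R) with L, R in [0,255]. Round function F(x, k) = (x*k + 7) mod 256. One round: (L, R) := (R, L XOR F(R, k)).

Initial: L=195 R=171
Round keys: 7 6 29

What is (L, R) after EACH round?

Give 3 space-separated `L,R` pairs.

Round 1 (k=7): L=171 R=119
Round 2 (k=6): L=119 R=122
Round 3 (k=29): L=122 R=174

Answer: 171,119 119,122 122,174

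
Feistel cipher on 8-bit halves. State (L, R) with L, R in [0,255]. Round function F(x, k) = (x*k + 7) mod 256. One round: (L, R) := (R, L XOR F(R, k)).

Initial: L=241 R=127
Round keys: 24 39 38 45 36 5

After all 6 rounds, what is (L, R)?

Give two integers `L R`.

Round 1 (k=24): L=127 R=30
Round 2 (k=39): L=30 R=230
Round 3 (k=38): L=230 R=53
Round 4 (k=45): L=53 R=190
Round 5 (k=36): L=190 R=138
Round 6 (k=5): L=138 R=7

Answer: 138 7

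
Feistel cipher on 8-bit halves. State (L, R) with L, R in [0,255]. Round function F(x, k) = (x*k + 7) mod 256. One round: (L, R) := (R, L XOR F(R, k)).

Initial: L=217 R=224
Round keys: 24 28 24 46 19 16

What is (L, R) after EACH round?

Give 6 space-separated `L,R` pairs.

Answer: 224,222 222,175 175,177 177,122 122,164 164,61

Derivation:
Round 1 (k=24): L=224 R=222
Round 2 (k=28): L=222 R=175
Round 3 (k=24): L=175 R=177
Round 4 (k=46): L=177 R=122
Round 5 (k=19): L=122 R=164
Round 6 (k=16): L=164 R=61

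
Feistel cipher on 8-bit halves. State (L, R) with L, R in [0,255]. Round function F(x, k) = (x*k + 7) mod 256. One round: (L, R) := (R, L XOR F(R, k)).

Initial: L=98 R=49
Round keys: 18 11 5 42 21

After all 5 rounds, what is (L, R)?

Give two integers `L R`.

Round 1 (k=18): L=49 R=27
Round 2 (k=11): L=27 R=1
Round 3 (k=5): L=1 R=23
Round 4 (k=42): L=23 R=204
Round 5 (k=21): L=204 R=212

Answer: 204 212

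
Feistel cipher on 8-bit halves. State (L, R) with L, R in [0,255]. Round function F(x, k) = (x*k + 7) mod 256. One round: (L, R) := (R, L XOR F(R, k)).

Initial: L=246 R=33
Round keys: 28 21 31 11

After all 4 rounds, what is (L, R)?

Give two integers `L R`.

Round 1 (k=28): L=33 R=85
Round 2 (k=21): L=85 R=33
Round 3 (k=31): L=33 R=83
Round 4 (k=11): L=83 R=185

Answer: 83 185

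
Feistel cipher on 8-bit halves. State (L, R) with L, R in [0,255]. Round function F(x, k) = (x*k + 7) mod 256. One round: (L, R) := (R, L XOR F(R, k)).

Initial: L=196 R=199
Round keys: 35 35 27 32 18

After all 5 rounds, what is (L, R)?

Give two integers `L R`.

Round 1 (k=35): L=199 R=248
Round 2 (k=35): L=248 R=40
Round 3 (k=27): L=40 R=199
Round 4 (k=32): L=199 R=207
Round 5 (k=18): L=207 R=82

Answer: 207 82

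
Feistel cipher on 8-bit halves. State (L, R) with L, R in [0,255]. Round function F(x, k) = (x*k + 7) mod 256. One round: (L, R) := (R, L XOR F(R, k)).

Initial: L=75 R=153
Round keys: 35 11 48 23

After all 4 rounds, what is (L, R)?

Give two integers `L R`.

Round 1 (k=35): L=153 R=185
Round 2 (k=11): L=185 R=99
Round 3 (k=48): L=99 R=46
Round 4 (k=23): L=46 R=74

Answer: 46 74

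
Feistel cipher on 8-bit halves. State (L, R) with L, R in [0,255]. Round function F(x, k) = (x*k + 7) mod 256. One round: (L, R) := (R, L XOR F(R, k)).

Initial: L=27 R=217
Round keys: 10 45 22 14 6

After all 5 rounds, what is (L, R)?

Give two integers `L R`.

Round 1 (k=10): L=217 R=154
Round 2 (k=45): L=154 R=192
Round 3 (k=22): L=192 R=29
Round 4 (k=14): L=29 R=93
Round 5 (k=6): L=93 R=40

Answer: 93 40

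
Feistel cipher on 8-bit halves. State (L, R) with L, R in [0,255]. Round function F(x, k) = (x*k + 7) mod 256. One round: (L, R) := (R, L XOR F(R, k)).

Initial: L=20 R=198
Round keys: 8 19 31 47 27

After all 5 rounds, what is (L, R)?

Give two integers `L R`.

Answer: 67 90

Derivation:
Round 1 (k=8): L=198 R=35
Round 2 (k=19): L=35 R=102
Round 3 (k=31): L=102 R=66
Round 4 (k=47): L=66 R=67
Round 5 (k=27): L=67 R=90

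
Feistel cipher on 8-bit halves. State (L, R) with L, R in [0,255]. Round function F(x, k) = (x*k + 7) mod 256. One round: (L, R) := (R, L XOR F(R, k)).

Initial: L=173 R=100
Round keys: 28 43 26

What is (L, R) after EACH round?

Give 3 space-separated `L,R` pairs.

Round 1 (k=28): L=100 R=90
Round 2 (k=43): L=90 R=65
Round 3 (k=26): L=65 R=251

Answer: 100,90 90,65 65,251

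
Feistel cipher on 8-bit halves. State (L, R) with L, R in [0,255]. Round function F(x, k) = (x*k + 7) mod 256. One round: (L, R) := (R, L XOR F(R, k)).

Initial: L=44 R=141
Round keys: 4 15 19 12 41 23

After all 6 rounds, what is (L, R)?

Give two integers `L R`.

Round 1 (k=4): L=141 R=23
Round 2 (k=15): L=23 R=237
Round 3 (k=19): L=237 R=137
Round 4 (k=12): L=137 R=158
Round 5 (k=41): L=158 R=220
Round 6 (k=23): L=220 R=85

Answer: 220 85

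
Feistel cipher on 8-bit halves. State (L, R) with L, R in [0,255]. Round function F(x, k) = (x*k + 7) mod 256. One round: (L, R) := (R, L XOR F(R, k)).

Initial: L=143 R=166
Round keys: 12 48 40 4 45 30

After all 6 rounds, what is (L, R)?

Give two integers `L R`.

Answer: 46 9

Derivation:
Round 1 (k=12): L=166 R=64
Round 2 (k=48): L=64 R=161
Round 3 (k=40): L=161 R=111
Round 4 (k=4): L=111 R=98
Round 5 (k=45): L=98 R=46
Round 6 (k=30): L=46 R=9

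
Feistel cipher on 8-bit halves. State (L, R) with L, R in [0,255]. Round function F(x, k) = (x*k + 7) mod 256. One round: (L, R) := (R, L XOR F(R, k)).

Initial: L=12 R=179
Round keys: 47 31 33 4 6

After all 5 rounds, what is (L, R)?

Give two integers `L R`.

Round 1 (k=47): L=179 R=232
Round 2 (k=31): L=232 R=172
Round 3 (k=33): L=172 R=219
Round 4 (k=4): L=219 R=223
Round 5 (k=6): L=223 R=154

Answer: 223 154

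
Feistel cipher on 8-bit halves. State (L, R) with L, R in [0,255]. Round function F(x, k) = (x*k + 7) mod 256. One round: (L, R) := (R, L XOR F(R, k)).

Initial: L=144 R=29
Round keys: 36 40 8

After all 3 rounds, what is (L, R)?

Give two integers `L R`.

Round 1 (k=36): L=29 R=139
Round 2 (k=40): L=139 R=162
Round 3 (k=8): L=162 R=156

Answer: 162 156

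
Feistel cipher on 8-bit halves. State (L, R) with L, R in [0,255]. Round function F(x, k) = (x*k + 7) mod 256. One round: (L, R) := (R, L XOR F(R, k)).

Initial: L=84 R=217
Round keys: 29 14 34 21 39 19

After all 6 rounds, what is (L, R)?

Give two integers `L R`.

Round 1 (k=29): L=217 R=200
Round 2 (k=14): L=200 R=46
Round 3 (k=34): L=46 R=235
Round 4 (k=21): L=235 R=96
Round 5 (k=39): L=96 R=76
Round 6 (k=19): L=76 R=203

Answer: 76 203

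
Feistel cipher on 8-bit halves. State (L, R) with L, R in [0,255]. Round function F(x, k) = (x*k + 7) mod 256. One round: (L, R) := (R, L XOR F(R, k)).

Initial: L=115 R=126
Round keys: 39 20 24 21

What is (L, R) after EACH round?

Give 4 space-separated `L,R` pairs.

Answer: 126,74 74,177 177,213 213,49

Derivation:
Round 1 (k=39): L=126 R=74
Round 2 (k=20): L=74 R=177
Round 3 (k=24): L=177 R=213
Round 4 (k=21): L=213 R=49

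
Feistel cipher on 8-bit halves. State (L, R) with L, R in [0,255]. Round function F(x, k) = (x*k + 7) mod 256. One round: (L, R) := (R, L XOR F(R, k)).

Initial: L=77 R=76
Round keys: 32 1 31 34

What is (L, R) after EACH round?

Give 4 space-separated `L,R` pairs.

Round 1 (k=32): L=76 R=202
Round 2 (k=1): L=202 R=157
Round 3 (k=31): L=157 R=192
Round 4 (k=34): L=192 R=26

Answer: 76,202 202,157 157,192 192,26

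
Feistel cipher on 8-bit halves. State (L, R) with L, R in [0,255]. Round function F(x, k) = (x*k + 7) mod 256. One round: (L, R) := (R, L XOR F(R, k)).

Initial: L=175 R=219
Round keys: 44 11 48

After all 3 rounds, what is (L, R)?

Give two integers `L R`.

Answer: 232 131

Derivation:
Round 1 (k=44): L=219 R=4
Round 2 (k=11): L=4 R=232
Round 3 (k=48): L=232 R=131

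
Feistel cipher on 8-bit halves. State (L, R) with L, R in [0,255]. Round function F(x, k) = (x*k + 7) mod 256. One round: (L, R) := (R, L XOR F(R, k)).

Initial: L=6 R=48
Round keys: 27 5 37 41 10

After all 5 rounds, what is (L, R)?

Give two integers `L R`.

Round 1 (k=27): L=48 R=17
Round 2 (k=5): L=17 R=108
Round 3 (k=37): L=108 R=178
Round 4 (k=41): L=178 R=229
Round 5 (k=10): L=229 R=75

Answer: 229 75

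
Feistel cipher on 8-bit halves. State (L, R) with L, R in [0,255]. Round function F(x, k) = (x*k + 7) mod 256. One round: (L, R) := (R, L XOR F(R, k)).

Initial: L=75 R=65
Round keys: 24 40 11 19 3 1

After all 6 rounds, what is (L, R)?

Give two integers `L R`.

Answer: 130 97

Derivation:
Round 1 (k=24): L=65 R=84
Round 2 (k=40): L=84 R=102
Round 3 (k=11): L=102 R=61
Round 4 (k=19): L=61 R=232
Round 5 (k=3): L=232 R=130
Round 6 (k=1): L=130 R=97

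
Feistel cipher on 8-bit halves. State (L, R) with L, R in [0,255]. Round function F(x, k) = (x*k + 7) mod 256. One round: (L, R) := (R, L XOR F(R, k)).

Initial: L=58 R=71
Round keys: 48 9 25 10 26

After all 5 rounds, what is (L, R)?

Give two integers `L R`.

Answer: 86 132

Derivation:
Round 1 (k=48): L=71 R=109
Round 2 (k=9): L=109 R=155
Round 3 (k=25): L=155 R=71
Round 4 (k=10): L=71 R=86
Round 5 (k=26): L=86 R=132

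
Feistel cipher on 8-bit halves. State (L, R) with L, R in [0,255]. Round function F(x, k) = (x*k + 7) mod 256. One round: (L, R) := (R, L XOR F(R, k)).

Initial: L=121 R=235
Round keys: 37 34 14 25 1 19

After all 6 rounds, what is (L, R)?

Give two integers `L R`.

Round 1 (k=37): L=235 R=135
Round 2 (k=34): L=135 R=30
Round 3 (k=14): L=30 R=44
Round 4 (k=25): L=44 R=77
Round 5 (k=1): L=77 R=120
Round 6 (k=19): L=120 R=162

Answer: 120 162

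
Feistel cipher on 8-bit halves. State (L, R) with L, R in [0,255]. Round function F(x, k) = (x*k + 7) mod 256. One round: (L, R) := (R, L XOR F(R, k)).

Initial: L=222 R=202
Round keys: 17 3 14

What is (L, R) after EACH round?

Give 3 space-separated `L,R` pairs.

Answer: 202,175 175,222 222,132

Derivation:
Round 1 (k=17): L=202 R=175
Round 2 (k=3): L=175 R=222
Round 3 (k=14): L=222 R=132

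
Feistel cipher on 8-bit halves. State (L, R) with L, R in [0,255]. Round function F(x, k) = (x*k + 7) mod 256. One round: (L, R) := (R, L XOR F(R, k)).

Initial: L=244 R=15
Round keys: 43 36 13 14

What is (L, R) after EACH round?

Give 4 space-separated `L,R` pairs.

Round 1 (k=43): L=15 R=120
Round 2 (k=36): L=120 R=232
Round 3 (k=13): L=232 R=183
Round 4 (k=14): L=183 R=225

Answer: 15,120 120,232 232,183 183,225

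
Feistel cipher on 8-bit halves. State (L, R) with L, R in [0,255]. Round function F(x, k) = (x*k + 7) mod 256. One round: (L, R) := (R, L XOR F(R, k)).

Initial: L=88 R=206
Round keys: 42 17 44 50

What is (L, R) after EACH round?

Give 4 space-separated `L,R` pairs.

Round 1 (k=42): L=206 R=139
Round 2 (k=17): L=139 R=140
Round 3 (k=44): L=140 R=156
Round 4 (k=50): L=156 R=243

Answer: 206,139 139,140 140,156 156,243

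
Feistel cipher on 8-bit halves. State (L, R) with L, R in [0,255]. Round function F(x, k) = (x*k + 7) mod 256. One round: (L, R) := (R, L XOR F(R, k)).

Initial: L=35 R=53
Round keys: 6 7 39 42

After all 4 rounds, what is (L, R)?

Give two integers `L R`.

Answer: 165 253

Derivation:
Round 1 (k=6): L=53 R=102
Round 2 (k=7): L=102 R=228
Round 3 (k=39): L=228 R=165
Round 4 (k=42): L=165 R=253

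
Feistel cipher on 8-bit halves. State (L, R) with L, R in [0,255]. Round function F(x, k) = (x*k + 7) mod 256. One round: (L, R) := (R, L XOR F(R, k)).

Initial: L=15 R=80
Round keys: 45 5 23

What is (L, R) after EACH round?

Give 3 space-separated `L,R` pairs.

Answer: 80,24 24,47 47,88

Derivation:
Round 1 (k=45): L=80 R=24
Round 2 (k=5): L=24 R=47
Round 3 (k=23): L=47 R=88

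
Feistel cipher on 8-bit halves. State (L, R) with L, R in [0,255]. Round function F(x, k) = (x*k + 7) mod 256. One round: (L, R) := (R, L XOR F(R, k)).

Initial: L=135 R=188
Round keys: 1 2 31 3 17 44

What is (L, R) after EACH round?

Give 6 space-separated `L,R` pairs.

Round 1 (k=1): L=188 R=68
Round 2 (k=2): L=68 R=51
Round 3 (k=31): L=51 R=112
Round 4 (k=3): L=112 R=100
Round 5 (k=17): L=100 R=219
Round 6 (k=44): L=219 R=207

Answer: 188,68 68,51 51,112 112,100 100,219 219,207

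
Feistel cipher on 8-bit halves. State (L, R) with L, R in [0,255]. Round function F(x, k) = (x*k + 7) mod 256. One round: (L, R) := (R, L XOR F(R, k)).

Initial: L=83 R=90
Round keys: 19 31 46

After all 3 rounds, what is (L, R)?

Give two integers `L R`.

Round 1 (k=19): L=90 R=230
Round 2 (k=31): L=230 R=187
Round 3 (k=46): L=187 R=71

Answer: 187 71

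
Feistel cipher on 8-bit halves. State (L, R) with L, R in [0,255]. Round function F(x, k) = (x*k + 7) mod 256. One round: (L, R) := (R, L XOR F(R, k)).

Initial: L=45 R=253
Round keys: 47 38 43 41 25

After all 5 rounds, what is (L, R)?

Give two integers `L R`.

Round 1 (k=47): L=253 R=87
Round 2 (k=38): L=87 R=12
Round 3 (k=43): L=12 R=92
Round 4 (k=41): L=92 R=207
Round 5 (k=25): L=207 R=98

Answer: 207 98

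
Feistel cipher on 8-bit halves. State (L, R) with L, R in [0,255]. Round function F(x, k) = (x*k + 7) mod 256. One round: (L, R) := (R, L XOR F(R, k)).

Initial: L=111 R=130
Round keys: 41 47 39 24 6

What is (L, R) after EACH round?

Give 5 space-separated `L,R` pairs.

Answer: 130,182 182,243 243,186 186,132 132,165

Derivation:
Round 1 (k=41): L=130 R=182
Round 2 (k=47): L=182 R=243
Round 3 (k=39): L=243 R=186
Round 4 (k=24): L=186 R=132
Round 5 (k=6): L=132 R=165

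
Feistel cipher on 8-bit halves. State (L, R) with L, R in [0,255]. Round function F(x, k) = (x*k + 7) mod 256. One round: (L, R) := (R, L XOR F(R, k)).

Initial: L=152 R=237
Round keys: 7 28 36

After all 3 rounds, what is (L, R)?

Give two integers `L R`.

Round 1 (k=7): L=237 R=26
Round 2 (k=28): L=26 R=50
Round 3 (k=36): L=50 R=21

Answer: 50 21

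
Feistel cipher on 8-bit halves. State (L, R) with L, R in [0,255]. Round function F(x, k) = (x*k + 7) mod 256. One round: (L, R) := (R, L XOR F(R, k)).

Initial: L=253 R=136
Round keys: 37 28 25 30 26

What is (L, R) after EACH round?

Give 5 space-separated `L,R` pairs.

Answer: 136,82 82,119 119,244 244,232 232,99

Derivation:
Round 1 (k=37): L=136 R=82
Round 2 (k=28): L=82 R=119
Round 3 (k=25): L=119 R=244
Round 4 (k=30): L=244 R=232
Round 5 (k=26): L=232 R=99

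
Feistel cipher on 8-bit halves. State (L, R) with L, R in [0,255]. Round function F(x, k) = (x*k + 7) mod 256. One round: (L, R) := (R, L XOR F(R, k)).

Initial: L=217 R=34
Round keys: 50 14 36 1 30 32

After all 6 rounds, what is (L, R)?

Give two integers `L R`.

Answer: 252 6

Derivation:
Round 1 (k=50): L=34 R=114
Round 2 (k=14): L=114 R=97
Round 3 (k=36): L=97 R=217
Round 4 (k=1): L=217 R=129
Round 5 (k=30): L=129 R=252
Round 6 (k=32): L=252 R=6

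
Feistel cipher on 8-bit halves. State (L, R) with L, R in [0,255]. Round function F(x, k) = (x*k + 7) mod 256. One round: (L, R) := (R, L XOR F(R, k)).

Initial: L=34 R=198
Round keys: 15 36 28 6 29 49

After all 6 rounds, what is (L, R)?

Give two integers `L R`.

Round 1 (k=15): L=198 R=131
Round 2 (k=36): L=131 R=181
Round 3 (k=28): L=181 R=80
Round 4 (k=6): L=80 R=82
Round 5 (k=29): L=82 R=1
Round 6 (k=49): L=1 R=106

Answer: 1 106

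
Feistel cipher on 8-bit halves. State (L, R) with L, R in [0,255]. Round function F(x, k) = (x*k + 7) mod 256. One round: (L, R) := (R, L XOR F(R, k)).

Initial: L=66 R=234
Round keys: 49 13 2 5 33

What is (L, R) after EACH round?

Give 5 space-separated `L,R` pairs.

Answer: 234,147 147,148 148,188 188,39 39,178

Derivation:
Round 1 (k=49): L=234 R=147
Round 2 (k=13): L=147 R=148
Round 3 (k=2): L=148 R=188
Round 4 (k=5): L=188 R=39
Round 5 (k=33): L=39 R=178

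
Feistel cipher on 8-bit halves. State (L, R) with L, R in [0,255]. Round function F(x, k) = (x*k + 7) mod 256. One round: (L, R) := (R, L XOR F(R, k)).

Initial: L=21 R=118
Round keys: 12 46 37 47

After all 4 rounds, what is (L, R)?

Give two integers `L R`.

Round 1 (k=12): L=118 R=154
Round 2 (k=46): L=154 R=197
Round 3 (k=37): L=197 R=26
Round 4 (k=47): L=26 R=8

Answer: 26 8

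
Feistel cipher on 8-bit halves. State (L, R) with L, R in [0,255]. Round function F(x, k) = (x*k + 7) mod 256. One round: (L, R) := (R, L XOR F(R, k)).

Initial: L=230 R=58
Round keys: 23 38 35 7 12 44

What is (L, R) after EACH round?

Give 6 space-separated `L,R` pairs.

Round 1 (k=23): L=58 R=219
Round 2 (k=38): L=219 R=179
Round 3 (k=35): L=179 R=91
Round 4 (k=7): L=91 R=55
Round 5 (k=12): L=55 R=192
Round 6 (k=44): L=192 R=48

Answer: 58,219 219,179 179,91 91,55 55,192 192,48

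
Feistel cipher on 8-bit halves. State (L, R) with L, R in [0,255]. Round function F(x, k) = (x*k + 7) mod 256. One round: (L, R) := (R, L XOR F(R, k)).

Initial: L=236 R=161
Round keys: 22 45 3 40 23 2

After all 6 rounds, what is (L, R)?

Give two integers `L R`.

Round 1 (k=22): L=161 R=49
Round 2 (k=45): L=49 R=5
Round 3 (k=3): L=5 R=39
Round 4 (k=40): L=39 R=26
Round 5 (k=23): L=26 R=122
Round 6 (k=2): L=122 R=225

Answer: 122 225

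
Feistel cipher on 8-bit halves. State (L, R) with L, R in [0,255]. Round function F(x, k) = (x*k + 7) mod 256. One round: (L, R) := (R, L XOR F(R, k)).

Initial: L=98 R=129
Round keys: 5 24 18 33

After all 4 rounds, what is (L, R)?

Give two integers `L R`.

Answer: 253 114

Derivation:
Round 1 (k=5): L=129 R=238
Round 2 (k=24): L=238 R=214
Round 3 (k=18): L=214 R=253
Round 4 (k=33): L=253 R=114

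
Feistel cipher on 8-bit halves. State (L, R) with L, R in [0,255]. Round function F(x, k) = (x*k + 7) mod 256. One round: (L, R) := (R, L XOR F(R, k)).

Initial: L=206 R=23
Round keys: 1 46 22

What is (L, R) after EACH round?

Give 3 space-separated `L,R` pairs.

Round 1 (k=1): L=23 R=208
Round 2 (k=46): L=208 R=112
Round 3 (k=22): L=112 R=119

Answer: 23,208 208,112 112,119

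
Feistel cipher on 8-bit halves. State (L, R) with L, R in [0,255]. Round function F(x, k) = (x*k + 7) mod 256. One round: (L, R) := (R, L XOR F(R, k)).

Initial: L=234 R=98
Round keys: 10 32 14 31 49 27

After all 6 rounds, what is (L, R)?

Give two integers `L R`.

Answer: 137 180

Derivation:
Round 1 (k=10): L=98 R=49
Round 2 (k=32): L=49 R=69
Round 3 (k=14): L=69 R=252
Round 4 (k=31): L=252 R=206
Round 5 (k=49): L=206 R=137
Round 6 (k=27): L=137 R=180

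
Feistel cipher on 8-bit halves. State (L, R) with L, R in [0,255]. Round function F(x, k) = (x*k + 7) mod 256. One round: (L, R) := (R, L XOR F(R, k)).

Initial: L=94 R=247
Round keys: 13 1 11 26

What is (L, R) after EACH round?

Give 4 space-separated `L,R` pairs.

Answer: 247,204 204,36 36,95 95,137

Derivation:
Round 1 (k=13): L=247 R=204
Round 2 (k=1): L=204 R=36
Round 3 (k=11): L=36 R=95
Round 4 (k=26): L=95 R=137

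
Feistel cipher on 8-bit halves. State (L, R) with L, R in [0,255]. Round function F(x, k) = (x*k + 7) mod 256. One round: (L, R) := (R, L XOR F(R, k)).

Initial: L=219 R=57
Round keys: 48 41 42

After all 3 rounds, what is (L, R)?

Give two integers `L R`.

Answer: 106 7

Derivation:
Round 1 (k=48): L=57 R=108
Round 2 (k=41): L=108 R=106
Round 3 (k=42): L=106 R=7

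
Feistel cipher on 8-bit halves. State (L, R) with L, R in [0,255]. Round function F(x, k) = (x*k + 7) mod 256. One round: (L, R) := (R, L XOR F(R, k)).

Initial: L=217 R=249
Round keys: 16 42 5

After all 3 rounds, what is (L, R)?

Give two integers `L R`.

Answer: 42 151

Derivation:
Round 1 (k=16): L=249 R=78
Round 2 (k=42): L=78 R=42
Round 3 (k=5): L=42 R=151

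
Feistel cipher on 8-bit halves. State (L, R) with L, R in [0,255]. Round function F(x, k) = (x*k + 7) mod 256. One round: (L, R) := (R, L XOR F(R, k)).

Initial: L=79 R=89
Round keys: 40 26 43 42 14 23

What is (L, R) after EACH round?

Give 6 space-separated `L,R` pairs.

Answer: 89,160 160,30 30,177 177,15 15,104 104,80

Derivation:
Round 1 (k=40): L=89 R=160
Round 2 (k=26): L=160 R=30
Round 3 (k=43): L=30 R=177
Round 4 (k=42): L=177 R=15
Round 5 (k=14): L=15 R=104
Round 6 (k=23): L=104 R=80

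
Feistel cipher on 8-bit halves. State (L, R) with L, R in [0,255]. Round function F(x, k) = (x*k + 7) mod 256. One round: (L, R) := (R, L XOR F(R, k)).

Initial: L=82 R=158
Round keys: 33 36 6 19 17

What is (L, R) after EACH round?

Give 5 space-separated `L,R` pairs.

Round 1 (k=33): L=158 R=55
Round 2 (k=36): L=55 R=93
Round 3 (k=6): L=93 R=2
Round 4 (k=19): L=2 R=112
Round 5 (k=17): L=112 R=117

Answer: 158,55 55,93 93,2 2,112 112,117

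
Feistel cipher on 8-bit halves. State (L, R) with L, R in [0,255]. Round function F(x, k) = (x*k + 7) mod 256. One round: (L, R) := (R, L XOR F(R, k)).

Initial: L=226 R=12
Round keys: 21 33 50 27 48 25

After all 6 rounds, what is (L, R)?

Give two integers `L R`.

Round 1 (k=21): L=12 R=225
Round 2 (k=33): L=225 R=4
Round 3 (k=50): L=4 R=46
Round 4 (k=27): L=46 R=229
Round 5 (k=48): L=229 R=217
Round 6 (k=25): L=217 R=221

Answer: 217 221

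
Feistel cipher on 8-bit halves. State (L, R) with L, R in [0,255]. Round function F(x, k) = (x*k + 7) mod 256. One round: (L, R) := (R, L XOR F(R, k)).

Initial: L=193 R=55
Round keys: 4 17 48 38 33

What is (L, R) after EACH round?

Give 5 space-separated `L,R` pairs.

Round 1 (k=4): L=55 R=34
Round 2 (k=17): L=34 R=126
Round 3 (k=48): L=126 R=133
Round 4 (k=38): L=133 R=187
Round 5 (k=33): L=187 R=167

Answer: 55,34 34,126 126,133 133,187 187,167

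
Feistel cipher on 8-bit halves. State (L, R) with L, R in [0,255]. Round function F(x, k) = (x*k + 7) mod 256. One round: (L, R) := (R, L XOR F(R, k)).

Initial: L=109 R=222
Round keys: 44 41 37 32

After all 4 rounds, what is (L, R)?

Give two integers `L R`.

Answer: 8 64

Derivation:
Round 1 (k=44): L=222 R=66
Round 2 (k=41): L=66 R=71
Round 3 (k=37): L=71 R=8
Round 4 (k=32): L=8 R=64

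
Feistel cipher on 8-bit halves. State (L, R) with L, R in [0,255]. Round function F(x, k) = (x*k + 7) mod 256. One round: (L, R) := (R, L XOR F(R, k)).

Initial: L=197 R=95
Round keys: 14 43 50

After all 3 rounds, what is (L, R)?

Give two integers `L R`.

Answer: 4 51

Derivation:
Round 1 (k=14): L=95 R=252
Round 2 (k=43): L=252 R=4
Round 3 (k=50): L=4 R=51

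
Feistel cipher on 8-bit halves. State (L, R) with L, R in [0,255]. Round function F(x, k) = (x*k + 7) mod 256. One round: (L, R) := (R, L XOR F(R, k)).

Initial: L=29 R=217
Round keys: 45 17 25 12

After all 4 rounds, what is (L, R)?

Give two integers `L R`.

Round 1 (k=45): L=217 R=49
Round 2 (k=17): L=49 R=145
Round 3 (k=25): L=145 R=1
Round 4 (k=12): L=1 R=130

Answer: 1 130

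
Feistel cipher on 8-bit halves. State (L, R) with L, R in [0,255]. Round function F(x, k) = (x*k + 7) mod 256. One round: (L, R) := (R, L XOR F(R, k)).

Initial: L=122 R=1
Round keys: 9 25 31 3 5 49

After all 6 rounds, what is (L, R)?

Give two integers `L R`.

Round 1 (k=9): L=1 R=106
Round 2 (k=25): L=106 R=96
Round 3 (k=31): L=96 R=205
Round 4 (k=3): L=205 R=14
Round 5 (k=5): L=14 R=128
Round 6 (k=49): L=128 R=137

Answer: 128 137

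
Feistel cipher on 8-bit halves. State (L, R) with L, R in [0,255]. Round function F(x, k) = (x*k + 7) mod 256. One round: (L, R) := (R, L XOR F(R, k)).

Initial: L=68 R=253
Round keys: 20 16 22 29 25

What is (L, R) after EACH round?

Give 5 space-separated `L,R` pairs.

Round 1 (k=20): L=253 R=143
Round 2 (k=16): L=143 R=10
Round 3 (k=22): L=10 R=108
Round 4 (k=29): L=108 R=73
Round 5 (k=25): L=73 R=68

Answer: 253,143 143,10 10,108 108,73 73,68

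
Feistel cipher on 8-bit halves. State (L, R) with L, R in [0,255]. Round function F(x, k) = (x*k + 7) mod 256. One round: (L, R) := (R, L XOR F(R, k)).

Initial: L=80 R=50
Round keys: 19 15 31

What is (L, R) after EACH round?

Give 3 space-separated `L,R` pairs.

Round 1 (k=19): L=50 R=237
Round 2 (k=15): L=237 R=216
Round 3 (k=31): L=216 R=194

Answer: 50,237 237,216 216,194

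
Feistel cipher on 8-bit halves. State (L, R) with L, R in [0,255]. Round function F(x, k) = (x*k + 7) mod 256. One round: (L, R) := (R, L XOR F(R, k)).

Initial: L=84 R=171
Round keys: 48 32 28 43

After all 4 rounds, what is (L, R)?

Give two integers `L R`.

Answer: 20 175

Derivation:
Round 1 (k=48): L=171 R=67
Round 2 (k=32): L=67 R=204
Round 3 (k=28): L=204 R=20
Round 4 (k=43): L=20 R=175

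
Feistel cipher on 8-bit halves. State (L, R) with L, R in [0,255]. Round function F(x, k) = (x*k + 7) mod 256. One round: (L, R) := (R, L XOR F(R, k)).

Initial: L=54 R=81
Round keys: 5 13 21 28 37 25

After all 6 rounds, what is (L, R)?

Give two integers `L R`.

Answer: 203 241

Derivation:
Round 1 (k=5): L=81 R=170
Round 2 (k=13): L=170 R=248
Round 3 (k=21): L=248 R=245
Round 4 (k=28): L=245 R=43
Round 5 (k=37): L=43 R=203
Round 6 (k=25): L=203 R=241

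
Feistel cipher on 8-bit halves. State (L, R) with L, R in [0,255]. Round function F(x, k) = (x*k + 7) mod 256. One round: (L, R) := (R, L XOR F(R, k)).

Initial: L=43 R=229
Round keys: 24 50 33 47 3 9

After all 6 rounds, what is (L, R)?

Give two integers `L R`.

Answer: 106 57

Derivation:
Round 1 (k=24): L=229 R=84
Round 2 (k=50): L=84 R=138
Round 3 (k=33): L=138 R=133
Round 4 (k=47): L=133 R=248
Round 5 (k=3): L=248 R=106
Round 6 (k=9): L=106 R=57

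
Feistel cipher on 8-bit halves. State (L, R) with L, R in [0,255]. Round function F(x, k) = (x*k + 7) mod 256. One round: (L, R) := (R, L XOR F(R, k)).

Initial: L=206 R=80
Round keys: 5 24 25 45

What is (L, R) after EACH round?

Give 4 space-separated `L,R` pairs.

Answer: 80,89 89,15 15,39 39,237

Derivation:
Round 1 (k=5): L=80 R=89
Round 2 (k=24): L=89 R=15
Round 3 (k=25): L=15 R=39
Round 4 (k=45): L=39 R=237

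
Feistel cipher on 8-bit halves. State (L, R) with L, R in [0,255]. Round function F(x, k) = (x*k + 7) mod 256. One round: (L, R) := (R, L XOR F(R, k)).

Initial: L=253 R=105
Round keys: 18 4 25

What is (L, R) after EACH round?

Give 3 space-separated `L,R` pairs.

Answer: 105,148 148,62 62,129

Derivation:
Round 1 (k=18): L=105 R=148
Round 2 (k=4): L=148 R=62
Round 3 (k=25): L=62 R=129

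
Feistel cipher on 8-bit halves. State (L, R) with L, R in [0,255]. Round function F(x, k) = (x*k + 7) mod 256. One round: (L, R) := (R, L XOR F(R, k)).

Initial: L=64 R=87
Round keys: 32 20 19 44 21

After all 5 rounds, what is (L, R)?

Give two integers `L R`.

Answer: 179 2

Derivation:
Round 1 (k=32): L=87 R=167
Round 2 (k=20): L=167 R=68
Round 3 (k=19): L=68 R=180
Round 4 (k=44): L=180 R=179
Round 5 (k=21): L=179 R=2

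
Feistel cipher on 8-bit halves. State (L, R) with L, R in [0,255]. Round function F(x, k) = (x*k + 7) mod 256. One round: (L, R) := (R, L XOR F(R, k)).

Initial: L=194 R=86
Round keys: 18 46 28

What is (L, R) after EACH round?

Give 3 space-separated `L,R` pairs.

Answer: 86,209 209,195 195,138

Derivation:
Round 1 (k=18): L=86 R=209
Round 2 (k=46): L=209 R=195
Round 3 (k=28): L=195 R=138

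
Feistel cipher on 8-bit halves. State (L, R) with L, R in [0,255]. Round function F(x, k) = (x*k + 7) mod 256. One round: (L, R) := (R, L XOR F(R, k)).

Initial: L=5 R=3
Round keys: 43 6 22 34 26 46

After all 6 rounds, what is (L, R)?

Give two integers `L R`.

Answer: 239 60

Derivation:
Round 1 (k=43): L=3 R=141
Round 2 (k=6): L=141 R=86
Round 3 (k=22): L=86 R=230
Round 4 (k=34): L=230 R=197
Round 5 (k=26): L=197 R=239
Round 6 (k=46): L=239 R=60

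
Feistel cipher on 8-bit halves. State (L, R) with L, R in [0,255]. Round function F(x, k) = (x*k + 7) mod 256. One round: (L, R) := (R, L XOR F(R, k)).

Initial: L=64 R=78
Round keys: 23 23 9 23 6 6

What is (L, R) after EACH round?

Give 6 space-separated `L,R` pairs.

Answer: 78,73 73,216 216,214 214,153 153,75 75,80

Derivation:
Round 1 (k=23): L=78 R=73
Round 2 (k=23): L=73 R=216
Round 3 (k=9): L=216 R=214
Round 4 (k=23): L=214 R=153
Round 5 (k=6): L=153 R=75
Round 6 (k=6): L=75 R=80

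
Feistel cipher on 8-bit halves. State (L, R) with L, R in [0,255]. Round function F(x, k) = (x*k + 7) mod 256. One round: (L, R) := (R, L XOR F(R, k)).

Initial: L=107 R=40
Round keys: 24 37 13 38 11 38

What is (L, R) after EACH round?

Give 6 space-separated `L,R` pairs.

Round 1 (k=24): L=40 R=172
Round 2 (k=37): L=172 R=203
Round 3 (k=13): L=203 R=250
Round 4 (k=38): L=250 R=232
Round 5 (k=11): L=232 R=5
Round 6 (k=38): L=5 R=45

Answer: 40,172 172,203 203,250 250,232 232,5 5,45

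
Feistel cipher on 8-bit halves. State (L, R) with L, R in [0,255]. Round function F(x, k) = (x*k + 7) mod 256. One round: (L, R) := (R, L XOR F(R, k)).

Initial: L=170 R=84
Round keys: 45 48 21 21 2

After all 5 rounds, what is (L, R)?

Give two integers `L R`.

Round 1 (k=45): L=84 R=97
Round 2 (k=48): L=97 R=99
Round 3 (k=21): L=99 R=71
Round 4 (k=21): L=71 R=185
Round 5 (k=2): L=185 R=62

Answer: 185 62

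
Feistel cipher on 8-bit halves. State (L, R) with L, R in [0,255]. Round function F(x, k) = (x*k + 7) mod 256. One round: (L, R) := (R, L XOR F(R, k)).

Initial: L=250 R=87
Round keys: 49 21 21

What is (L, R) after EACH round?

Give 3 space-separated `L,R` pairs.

Answer: 87,84 84,188 188,39

Derivation:
Round 1 (k=49): L=87 R=84
Round 2 (k=21): L=84 R=188
Round 3 (k=21): L=188 R=39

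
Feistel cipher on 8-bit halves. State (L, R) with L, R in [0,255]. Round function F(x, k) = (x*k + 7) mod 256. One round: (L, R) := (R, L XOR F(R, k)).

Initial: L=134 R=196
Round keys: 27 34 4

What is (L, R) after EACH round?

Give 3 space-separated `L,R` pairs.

Answer: 196,53 53,213 213,110

Derivation:
Round 1 (k=27): L=196 R=53
Round 2 (k=34): L=53 R=213
Round 3 (k=4): L=213 R=110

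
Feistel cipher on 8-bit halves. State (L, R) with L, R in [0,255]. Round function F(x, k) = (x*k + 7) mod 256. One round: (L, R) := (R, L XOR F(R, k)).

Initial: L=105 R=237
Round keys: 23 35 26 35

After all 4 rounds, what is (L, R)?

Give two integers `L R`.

Answer: 210 72

Derivation:
Round 1 (k=23): L=237 R=59
Round 2 (k=35): L=59 R=245
Round 3 (k=26): L=245 R=210
Round 4 (k=35): L=210 R=72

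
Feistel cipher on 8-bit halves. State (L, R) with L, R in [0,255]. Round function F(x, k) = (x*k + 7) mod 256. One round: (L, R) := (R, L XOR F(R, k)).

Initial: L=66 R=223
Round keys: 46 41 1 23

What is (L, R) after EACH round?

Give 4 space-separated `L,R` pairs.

Round 1 (k=46): L=223 R=91
Round 2 (k=41): L=91 R=69
Round 3 (k=1): L=69 R=23
Round 4 (k=23): L=23 R=93

Answer: 223,91 91,69 69,23 23,93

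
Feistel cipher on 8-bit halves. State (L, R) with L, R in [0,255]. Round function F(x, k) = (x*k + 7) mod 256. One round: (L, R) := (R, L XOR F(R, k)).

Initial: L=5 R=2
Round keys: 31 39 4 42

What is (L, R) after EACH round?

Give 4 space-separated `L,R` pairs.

Round 1 (k=31): L=2 R=64
Round 2 (k=39): L=64 R=197
Round 3 (k=4): L=197 R=91
Round 4 (k=42): L=91 R=48

Answer: 2,64 64,197 197,91 91,48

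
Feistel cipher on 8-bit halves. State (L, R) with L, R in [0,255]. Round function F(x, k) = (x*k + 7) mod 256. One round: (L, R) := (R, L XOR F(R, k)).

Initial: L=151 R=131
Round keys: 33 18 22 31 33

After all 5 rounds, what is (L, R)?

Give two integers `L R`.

Answer: 11 28

Derivation:
Round 1 (k=33): L=131 R=125
Round 2 (k=18): L=125 R=82
Round 3 (k=22): L=82 R=110
Round 4 (k=31): L=110 R=11
Round 5 (k=33): L=11 R=28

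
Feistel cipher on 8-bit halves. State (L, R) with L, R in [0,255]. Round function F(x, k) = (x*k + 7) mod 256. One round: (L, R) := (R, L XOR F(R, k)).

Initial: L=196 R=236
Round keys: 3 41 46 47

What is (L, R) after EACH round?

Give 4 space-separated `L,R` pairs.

Answer: 236,15 15,130 130,108 108,89

Derivation:
Round 1 (k=3): L=236 R=15
Round 2 (k=41): L=15 R=130
Round 3 (k=46): L=130 R=108
Round 4 (k=47): L=108 R=89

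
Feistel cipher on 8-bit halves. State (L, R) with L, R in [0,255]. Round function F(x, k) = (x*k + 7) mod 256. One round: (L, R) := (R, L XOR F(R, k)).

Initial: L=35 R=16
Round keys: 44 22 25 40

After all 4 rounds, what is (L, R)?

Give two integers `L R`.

Round 1 (k=44): L=16 R=228
Round 2 (k=22): L=228 R=143
Round 3 (k=25): L=143 R=26
Round 4 (k=40): L=26 R=152

Answer: 26 152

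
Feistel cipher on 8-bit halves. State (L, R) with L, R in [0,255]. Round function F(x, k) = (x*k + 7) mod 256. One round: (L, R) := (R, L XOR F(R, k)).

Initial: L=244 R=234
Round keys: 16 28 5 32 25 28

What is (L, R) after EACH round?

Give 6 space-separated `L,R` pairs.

Answer: 234,83 83,241 241,239 239,22 22,194 194,41

Derivation:
Round 1 (k=16): L=234 R=83
Round 2 (k=28): L=83 R=241
Round 3 (k=5): L=241 R=239
Round 4 (k=32): L=239 R=22
Round 5 (k=25): L=22 R=194
Round 6 (k=28): L=194 R=41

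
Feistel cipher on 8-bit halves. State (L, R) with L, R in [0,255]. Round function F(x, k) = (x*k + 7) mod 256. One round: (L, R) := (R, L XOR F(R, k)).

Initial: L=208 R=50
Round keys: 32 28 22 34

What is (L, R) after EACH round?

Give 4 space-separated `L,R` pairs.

Answer: 50,151 151,185 185,122 122,130

Derivation:
Round 1 (k=32): L=50 R=151
Round 2 (k=28): L=151 R=185
Round 3 (k=22): L=185 R=122
Round 4 (k=34): L=122 R=130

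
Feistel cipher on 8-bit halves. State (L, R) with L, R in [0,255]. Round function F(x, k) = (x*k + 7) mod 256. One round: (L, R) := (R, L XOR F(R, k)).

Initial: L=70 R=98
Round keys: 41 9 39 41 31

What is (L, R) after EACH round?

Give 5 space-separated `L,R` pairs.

Round 1 (k=41): L=98 R=255
Round 2 (k=9): L=255 R=156
Round 3 (k=39): L=156 R=52
Round 4 (k=41): L=52 R=199
Round 5 (k=31): L=199 R=20

Answer: 98,255 255,156 156,52 52,199 199,20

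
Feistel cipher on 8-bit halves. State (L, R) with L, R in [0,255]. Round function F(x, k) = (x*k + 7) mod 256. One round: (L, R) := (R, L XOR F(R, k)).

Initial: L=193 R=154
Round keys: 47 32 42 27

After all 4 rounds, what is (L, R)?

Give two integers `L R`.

Round 1 (k=47): L=154 R=140
Round 2 (k=32): L=140 R=29
Round 3 (k=42): L=29 R=69
Round 4 (k=27): L=69 R=83

Answer: 69 83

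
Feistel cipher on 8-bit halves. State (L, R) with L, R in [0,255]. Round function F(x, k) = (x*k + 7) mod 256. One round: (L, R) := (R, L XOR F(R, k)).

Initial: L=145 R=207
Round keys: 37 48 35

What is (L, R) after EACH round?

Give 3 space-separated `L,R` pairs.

Answer: 207,99 99,88 88,108

Derivation:
Round 1 (k=37): L=207 R=99
Round 2 (k=48): L=99 R=88
Round 3 (k=35): L=88 R=108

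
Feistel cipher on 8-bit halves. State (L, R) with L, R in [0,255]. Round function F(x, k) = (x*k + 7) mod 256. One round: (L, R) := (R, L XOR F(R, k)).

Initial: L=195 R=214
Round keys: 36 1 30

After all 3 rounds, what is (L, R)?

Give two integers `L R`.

Answer: 53 225

Derivation:
Round 1 (k=36): L=214 R=220
Round 2 (k=1): L=220 R=53
Round 3 (k=30): L=53 R=225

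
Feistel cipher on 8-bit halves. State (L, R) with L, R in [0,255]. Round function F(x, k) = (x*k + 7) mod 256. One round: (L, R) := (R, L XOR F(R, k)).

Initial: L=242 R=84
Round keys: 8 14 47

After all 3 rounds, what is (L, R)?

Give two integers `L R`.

Answer: 249 235

Derivation:
Round 1 (k=8): L=84 R=85
Round 2 (k=14): L=85 R=249
Round 3 (k=47): L=249 R=235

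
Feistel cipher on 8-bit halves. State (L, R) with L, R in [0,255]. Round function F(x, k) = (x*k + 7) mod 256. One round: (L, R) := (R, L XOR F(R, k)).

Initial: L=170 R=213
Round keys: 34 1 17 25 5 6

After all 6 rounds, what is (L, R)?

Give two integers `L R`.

Round 1 (k=34): L=213 R=251
Round 2 (k=1): L=251 R=215
Round 3 (k=17): L=215 R=181
Round 4 (k=25): L=181 R=99
Round 5 (k=5): L=99 R=67
Round 6 (k=6): L=67 R=250

Answer: 67 250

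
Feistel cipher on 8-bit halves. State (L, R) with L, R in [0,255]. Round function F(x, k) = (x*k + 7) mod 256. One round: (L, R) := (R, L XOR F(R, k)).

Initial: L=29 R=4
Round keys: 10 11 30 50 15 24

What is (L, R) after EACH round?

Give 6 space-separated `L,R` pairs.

Round 1 (k=10): L=4 R=50
Round 2 (k=11): L=50 R=41
Round 3 (k=30): L=41 R=231
Round 4 (k=50): L=231 R=12
Round 5 (k=15): L=12 R=92
Round 6 (k=24): L=92 R=171

Answer: 4,50 50,41 41,231 231,12 12,92 92,171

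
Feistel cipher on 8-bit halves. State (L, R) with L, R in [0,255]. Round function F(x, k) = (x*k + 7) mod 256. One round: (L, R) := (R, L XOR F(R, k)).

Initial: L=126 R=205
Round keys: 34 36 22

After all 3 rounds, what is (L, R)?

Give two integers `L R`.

Answer: 46 196

Derivation:
Round 1 (k=34): L=205 R=63
Round 2 (k=36): L=63 R=46
Round 3 (k=22): L=46 R=196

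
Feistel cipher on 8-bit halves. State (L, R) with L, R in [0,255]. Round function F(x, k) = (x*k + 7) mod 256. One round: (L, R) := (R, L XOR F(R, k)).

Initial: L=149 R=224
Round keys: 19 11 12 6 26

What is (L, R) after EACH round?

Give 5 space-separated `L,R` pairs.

Answer: 224,50 50,205 205,145 145,160 160,214

Derivation:
Round 1 (k=19): L=224 R=50
Round 2 (k=11): L=50 R=205
Round 3 (k=12): L=205 R=145
Round 4 (k=6): L=145 R=160
Round 5 (k=26): L=160 R=214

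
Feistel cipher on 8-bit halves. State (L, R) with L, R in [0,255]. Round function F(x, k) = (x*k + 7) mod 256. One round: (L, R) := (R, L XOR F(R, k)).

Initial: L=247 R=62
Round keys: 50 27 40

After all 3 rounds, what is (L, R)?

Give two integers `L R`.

Round 1 (k=50): L=62 R=212
Round 2 (k=27): L=212 R=93
Round 3 (k=40): L=93 R=91

Answer: 93 91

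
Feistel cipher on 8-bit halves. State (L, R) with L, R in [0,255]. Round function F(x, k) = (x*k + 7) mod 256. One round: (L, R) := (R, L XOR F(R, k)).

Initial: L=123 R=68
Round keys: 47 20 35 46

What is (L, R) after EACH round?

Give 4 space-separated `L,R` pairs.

Round 1 (k=47): L=68 R=248
Round 2 (k=20): L=248 R=35
Round 3 (k=35): L=35 R=40
Round 4 (k=46): L=40 R=20

Answer: 68,248 248,35 35,40 40,20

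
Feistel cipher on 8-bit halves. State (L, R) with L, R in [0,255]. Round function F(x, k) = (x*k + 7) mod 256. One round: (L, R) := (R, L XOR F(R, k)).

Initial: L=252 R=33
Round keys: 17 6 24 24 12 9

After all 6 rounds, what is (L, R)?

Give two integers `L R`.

Answer: 64 54

Derivation:
Round 1 (k=17): L=33 R=196
Round 2 (k=6): L=196 R=190
Round 3 (k=24): L=190 R=19
Round 4 (k=24): L=19 R=113
Round 5 (k=12): L=113 R=64
Round 6 (k=9): L=64 R=54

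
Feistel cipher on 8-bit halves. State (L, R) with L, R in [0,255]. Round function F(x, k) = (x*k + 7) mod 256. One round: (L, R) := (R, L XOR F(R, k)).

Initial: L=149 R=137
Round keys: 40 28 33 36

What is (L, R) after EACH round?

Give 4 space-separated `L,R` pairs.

Answer: 137,250 250,214 214,103 103,85

Derivation:
Round 1 (k=40): L=137 R=250
Round 2 (k=28): L=250 R=214
Round 3 (k=33): L=214 R=103
Round 4 (k=36): L=103 R=85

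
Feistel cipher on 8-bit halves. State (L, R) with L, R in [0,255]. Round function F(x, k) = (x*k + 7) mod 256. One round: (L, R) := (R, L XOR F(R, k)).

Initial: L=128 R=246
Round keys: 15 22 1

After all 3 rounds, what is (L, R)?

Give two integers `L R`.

Round 1 (k=15): L=246 R=241
Round 2 (k=22): L=241 R=75
Round 3 (k=1): L=75 R=163

Answer: 75 163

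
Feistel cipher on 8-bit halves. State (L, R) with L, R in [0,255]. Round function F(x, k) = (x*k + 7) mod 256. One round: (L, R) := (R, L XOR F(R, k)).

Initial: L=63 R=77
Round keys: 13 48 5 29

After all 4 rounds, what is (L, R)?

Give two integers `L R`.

Round 1 (k=13): L=77 R=207
Round 2 (k=48): L=207 R=154
Round 3 (k=5): L=154 R=198
Round 4 (k=29): L=198 R=239

Answer: 198 239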